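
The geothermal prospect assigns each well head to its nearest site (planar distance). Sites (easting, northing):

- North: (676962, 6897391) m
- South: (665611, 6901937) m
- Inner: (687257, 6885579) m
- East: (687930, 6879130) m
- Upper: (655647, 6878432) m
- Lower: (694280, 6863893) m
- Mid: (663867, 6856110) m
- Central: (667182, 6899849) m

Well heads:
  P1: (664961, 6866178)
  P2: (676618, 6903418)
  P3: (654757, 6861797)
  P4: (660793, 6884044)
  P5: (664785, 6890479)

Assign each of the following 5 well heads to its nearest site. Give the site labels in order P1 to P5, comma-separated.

Mid, North, Mid, Upper, Central

P1 → Mid (d²=102561460.00)
P2 → North (d²=36443065.00)
P3 → Mid (d²=115334069.00)
P4 → Upper (d²=57975860.00)
P5 → Central (d²=93542509.00)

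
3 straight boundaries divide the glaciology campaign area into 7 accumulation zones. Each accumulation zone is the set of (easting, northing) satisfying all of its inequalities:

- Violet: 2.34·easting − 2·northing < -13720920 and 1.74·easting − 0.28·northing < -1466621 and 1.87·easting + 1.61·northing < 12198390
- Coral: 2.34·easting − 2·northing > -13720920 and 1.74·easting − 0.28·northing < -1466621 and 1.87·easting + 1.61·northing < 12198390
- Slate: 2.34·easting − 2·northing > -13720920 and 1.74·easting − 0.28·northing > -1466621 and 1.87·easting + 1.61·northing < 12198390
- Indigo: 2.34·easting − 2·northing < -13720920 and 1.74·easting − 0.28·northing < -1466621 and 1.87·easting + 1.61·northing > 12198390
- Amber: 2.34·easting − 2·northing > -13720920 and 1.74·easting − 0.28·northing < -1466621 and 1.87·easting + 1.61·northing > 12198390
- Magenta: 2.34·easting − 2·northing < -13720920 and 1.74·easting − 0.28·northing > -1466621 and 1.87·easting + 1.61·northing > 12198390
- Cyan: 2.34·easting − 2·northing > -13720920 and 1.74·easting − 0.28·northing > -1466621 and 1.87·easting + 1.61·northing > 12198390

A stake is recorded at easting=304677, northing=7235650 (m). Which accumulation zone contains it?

Indigo

2.34·304677 − 2·7235650 = -13758355.820, which is < -13720920
1.74·304677 − 0.28·7235650 = -1495844.020, which is < -1466621
1.87·304677 + 1.61·7235650 = 12219142.490, which is > 12198390
This sign pattern matches Indigo.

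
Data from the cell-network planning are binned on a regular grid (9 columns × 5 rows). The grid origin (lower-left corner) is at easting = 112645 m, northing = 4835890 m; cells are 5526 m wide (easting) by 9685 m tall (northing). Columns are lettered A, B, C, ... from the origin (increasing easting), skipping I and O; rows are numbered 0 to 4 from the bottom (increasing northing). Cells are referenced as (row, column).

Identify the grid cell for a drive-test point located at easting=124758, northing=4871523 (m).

Column index: ⌊(124758 − 112645) / 5526⌋ = ⌊2.192⌋ = 2 → column C
Row offset from origin: ⌊(4871523 − 4835890) / 9685⌋ = ⌊3.679⌋ = 3 → row 3

(3, C)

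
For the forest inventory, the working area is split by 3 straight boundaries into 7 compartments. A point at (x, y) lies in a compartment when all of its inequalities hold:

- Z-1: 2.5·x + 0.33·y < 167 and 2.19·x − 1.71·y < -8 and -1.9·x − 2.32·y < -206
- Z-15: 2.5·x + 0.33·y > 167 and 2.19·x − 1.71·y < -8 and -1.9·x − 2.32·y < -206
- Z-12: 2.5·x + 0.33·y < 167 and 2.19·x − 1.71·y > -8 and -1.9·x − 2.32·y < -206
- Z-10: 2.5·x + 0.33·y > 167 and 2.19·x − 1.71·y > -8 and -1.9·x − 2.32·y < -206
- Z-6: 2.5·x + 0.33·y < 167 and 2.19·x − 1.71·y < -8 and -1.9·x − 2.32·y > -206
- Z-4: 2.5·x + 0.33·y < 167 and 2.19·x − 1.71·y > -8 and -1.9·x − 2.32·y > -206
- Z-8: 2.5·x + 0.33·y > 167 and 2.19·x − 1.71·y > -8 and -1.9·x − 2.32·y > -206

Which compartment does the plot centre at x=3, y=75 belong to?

Z-6

2.5·3 + 0.33·75 = 32.250, which is < 167
2.19·3 − 1.71·75 = -121.680, which is < -8
-1.9·3 − 2.32·75 = -179.700, which is > -206
This sign pattern matches Z-6.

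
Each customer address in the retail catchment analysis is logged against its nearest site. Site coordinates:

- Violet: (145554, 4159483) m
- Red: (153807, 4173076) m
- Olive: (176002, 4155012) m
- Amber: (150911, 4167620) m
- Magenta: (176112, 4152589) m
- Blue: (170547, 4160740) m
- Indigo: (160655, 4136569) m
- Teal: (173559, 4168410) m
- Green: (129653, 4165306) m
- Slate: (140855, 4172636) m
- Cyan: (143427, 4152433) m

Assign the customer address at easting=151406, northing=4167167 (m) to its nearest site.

Squared distances to each site:
Violet: 93289760.000; Red: 40681082.000; Olive: 752707241.000; Amber: 450234.000; Magenta: 822904520.000; Blue: 407684210.000; Indigo: 1021781605.000; Teal: 492300458.000; Green: 476656330.000; Slate: 141233562.000; Cyan: 280755197.000.
Minimum at Amber.

Amber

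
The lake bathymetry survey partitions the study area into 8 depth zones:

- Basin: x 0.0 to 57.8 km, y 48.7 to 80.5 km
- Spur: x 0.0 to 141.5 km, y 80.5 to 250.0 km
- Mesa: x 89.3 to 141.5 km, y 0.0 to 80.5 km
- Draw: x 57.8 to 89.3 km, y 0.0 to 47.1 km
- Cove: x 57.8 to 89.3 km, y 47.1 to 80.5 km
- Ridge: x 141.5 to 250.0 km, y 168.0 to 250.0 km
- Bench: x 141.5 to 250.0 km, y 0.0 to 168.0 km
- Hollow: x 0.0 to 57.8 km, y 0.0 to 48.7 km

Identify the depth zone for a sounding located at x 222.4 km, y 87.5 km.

The point has x = 222.4 and y = 87.5.
Only Bench satisfies 141.5 ≤ x ≤ 250.0 and 0.0 ≤ y ≤ 168.0.

Bench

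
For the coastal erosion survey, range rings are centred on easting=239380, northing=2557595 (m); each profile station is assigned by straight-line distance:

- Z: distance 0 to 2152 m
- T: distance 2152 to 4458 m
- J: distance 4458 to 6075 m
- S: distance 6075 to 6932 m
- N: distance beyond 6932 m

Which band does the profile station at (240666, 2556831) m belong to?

Z

Distance = √((240666−239380)² + (2556831−2557595)²) = √(1653796.000 + 583696.000) = 1495.825 m.
0 ≤ 1495.825 < 2152 → Z.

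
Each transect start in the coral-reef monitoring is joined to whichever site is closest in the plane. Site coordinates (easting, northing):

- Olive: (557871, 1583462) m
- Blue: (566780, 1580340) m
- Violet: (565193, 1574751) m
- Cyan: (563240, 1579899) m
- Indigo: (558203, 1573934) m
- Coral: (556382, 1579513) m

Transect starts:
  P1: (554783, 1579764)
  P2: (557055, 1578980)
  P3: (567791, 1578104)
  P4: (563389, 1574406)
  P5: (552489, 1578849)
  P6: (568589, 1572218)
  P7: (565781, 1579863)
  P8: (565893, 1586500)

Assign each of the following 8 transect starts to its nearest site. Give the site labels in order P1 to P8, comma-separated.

P1 → Coral (d²=2619802.00)
P2 → Coral (d²=737018.00)
P3 → Blue (d²=6021817.00)
P4 → Violet (d²=3373441.00)
P5 → Coral (d²=15596345.00)
P6 → Violet (d²=17948905.00)
P7 → Blue (d²=1225530.00)
P8 → Blue (d²=38732369.00)

Coral, Coral, Blue, Violet, Coral, Violet, Blue, Blue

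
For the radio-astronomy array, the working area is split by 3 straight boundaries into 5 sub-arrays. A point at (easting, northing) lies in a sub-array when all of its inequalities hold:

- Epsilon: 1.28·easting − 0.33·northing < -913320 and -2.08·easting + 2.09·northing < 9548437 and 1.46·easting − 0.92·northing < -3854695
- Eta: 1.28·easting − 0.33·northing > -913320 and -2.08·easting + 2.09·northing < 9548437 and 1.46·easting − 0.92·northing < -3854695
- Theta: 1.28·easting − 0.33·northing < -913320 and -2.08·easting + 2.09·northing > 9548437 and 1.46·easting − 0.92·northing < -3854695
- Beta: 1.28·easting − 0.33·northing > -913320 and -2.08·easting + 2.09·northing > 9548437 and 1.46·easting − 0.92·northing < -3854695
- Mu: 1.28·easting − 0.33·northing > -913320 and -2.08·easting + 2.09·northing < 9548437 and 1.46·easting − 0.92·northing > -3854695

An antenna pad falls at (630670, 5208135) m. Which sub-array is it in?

Beta

1.28·630670 − 0.33·5208135 = -911426.950, which is > -913320
-2.08·630670 + 2.09·5208135 = 9573208.550, which is > 9548437
1.46·630670 − 0.92·5208135 = -3870706.000, which is < -3854695
This sign pattern matches Beta.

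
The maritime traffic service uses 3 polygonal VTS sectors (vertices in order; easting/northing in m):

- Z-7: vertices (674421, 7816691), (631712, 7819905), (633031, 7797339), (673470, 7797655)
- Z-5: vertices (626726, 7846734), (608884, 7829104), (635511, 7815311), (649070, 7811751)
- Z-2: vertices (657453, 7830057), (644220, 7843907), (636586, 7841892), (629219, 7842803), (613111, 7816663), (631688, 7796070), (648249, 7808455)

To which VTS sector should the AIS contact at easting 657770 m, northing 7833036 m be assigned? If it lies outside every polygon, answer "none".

Cast a ray rightward from (657770, 7833036). For each polygon, the edges (by vertex number in listed order) whose endpoints lie on opposite sides of northing = 7833036, where each meets that height, and whether that is right or left of the point:
Z-7: no edge straddles that height → 0 crossings.
Z-5: 1–2 at easting≈612863.3 (left), 4–1 at easting≈635475.1 (left) → 0 crossings.
Z-2: 1–2 at easting≈654606.7 (left), 4–5 at easting≈623200.4 (left) → 0 crossings.
All counts are even, so the point lies outside every listed polygon.

none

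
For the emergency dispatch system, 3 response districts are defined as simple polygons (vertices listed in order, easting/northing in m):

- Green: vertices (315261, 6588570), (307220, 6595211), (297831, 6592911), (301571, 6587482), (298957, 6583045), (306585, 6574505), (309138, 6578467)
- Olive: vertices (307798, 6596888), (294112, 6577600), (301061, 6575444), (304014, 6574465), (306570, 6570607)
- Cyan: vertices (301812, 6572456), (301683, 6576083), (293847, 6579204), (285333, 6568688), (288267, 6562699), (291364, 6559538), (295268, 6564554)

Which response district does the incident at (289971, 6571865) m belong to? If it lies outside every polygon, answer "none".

Cast a ray rightward from (289971, 6571865). For each polygon, the edges (by vertex number in listed order) whose endpoints lie on opposite sides of northing = 6571865, where each meets that height, and whether that is right or left of the point:
Green: no edge straddles that height → 0 crossings.
Olive: 4–5 at easting≈305736.6 (right), 5–1 at easting≈306628.8 (right) → 2 crossings.
Cyan: 3–4 at easting≈287905.2 (left), 7–1 at easting≈301322.6 (right) → 1 crossing.
Only Cyan has an odd count, so the point is inside Cyan.

Cyan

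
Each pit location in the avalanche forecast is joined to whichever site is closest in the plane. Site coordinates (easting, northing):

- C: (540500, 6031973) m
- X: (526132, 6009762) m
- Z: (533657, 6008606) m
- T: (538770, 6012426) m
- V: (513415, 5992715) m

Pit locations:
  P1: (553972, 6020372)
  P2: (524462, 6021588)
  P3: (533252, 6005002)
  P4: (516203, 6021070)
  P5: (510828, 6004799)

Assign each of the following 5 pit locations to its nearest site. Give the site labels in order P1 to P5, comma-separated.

P1 → T (d²=294239720.00)
P2 → X (d²=142643176.00)
P3 → Z (d²=13152841.00)
P4 → X (d²=226455905.00)
P5 → V (d²=152715625.00)

T, X, Z, X, V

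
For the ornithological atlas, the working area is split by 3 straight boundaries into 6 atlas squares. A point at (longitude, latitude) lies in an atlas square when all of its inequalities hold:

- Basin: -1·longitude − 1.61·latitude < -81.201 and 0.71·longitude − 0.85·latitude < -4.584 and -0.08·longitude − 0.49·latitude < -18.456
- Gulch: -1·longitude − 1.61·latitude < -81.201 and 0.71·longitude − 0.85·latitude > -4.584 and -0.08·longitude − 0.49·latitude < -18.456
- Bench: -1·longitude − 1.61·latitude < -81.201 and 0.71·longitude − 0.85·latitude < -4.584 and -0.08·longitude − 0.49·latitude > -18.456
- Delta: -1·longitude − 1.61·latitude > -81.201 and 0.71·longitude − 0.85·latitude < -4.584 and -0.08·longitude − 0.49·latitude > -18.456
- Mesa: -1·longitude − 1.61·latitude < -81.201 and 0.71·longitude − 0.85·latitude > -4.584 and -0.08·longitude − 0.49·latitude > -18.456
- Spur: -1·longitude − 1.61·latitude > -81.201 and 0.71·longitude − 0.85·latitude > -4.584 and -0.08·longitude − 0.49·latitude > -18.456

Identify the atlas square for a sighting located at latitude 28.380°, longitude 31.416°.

-1·31.416 − 1.61·28.380 = -77.108, which is > -81.201
0.71·31.416 − 0.85·28.380 = -1.818, which is > -4.584
-0.08·31.416 − 0.49·28.380 = -16.419, which is > -18.456
This sign pattern matches Spur.

Spur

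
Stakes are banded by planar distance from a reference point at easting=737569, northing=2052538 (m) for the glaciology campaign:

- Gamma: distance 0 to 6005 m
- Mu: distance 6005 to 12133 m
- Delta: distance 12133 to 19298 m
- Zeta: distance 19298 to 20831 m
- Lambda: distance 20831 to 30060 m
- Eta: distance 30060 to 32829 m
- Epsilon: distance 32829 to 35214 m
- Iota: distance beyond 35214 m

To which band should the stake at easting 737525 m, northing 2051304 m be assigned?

Distance = √((737525−737569)² + (2051304−2052538)²) = √(1936.000 + 1522756.000) = 1234.784 m.
0 ≤ 1234.784 < 6005 → Gamma.

Gamma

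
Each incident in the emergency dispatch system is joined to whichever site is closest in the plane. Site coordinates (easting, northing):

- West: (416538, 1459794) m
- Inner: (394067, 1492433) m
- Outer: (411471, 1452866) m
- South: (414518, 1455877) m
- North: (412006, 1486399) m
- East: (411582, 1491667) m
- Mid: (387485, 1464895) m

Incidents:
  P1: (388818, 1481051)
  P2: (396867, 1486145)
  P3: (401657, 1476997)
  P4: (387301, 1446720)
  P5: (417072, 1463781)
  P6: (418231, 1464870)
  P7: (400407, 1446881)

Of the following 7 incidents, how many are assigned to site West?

P1 → Inner
P2 → Inner
P3 → North
P4 → Mid
P5 → West
P6 → West
P7 → Outer
2 of the 7 go to West.

2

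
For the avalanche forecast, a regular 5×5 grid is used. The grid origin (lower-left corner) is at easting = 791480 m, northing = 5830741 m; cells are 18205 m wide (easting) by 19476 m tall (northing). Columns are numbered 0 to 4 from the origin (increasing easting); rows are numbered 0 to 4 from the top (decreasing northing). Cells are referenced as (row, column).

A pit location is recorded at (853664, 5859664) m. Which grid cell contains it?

Column index: ⌊(853664 − 791480) / 18205⌋ = ⌊3.416⌋ = 3
Row offset from origin: ⌊(5859664 − 5830741) / 19476⌋ = ⌊1.485⌋ = 1 → row 3 (counted from top)

(3, 3)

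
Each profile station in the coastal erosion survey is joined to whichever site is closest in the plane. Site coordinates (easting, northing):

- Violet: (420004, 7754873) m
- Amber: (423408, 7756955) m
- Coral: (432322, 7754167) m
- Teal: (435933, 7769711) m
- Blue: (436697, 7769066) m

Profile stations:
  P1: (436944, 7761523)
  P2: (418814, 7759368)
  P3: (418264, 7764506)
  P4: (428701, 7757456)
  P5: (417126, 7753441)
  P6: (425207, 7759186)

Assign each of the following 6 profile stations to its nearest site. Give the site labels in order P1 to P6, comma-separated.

P1 → Blue (d²=56957858.00)
P2 → Violet (d²=21621125.00)
P3 → Amber (d²=83478337.00)
P4 → Coral (d²=23929162.00)
P5 → Violet (d²=10333508.00)
P6 → Amber (d²=8213762.00)

Blue, Violet, Amber, Coral, Violet, Amber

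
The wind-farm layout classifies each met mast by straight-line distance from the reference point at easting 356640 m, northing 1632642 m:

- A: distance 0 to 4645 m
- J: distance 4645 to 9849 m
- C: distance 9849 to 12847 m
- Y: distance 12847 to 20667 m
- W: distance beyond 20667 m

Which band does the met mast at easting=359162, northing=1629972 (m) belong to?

Distance = √((359162−356640)² + (1629972−1632642)²) = √(6360484.000 + 7128900.000) = 3672.790 m.
0 ≤ 3672.790 < 4645 → A.

A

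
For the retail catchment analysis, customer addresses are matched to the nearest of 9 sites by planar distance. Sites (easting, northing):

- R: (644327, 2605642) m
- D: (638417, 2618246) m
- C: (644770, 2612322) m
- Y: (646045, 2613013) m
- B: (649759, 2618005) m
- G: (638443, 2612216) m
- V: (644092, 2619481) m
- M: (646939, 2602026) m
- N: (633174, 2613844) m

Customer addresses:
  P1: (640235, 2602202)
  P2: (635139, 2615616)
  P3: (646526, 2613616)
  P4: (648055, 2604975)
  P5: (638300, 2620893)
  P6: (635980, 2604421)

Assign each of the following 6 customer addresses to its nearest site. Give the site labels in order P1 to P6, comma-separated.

P1 → R (d²=28578064.00)
P2 → N (d²=7001209.00)
P3 → Y (d²=594970.00)
P4 → M (d²=9942057.00)
P5 → D (d²=7020298.00)
P6 → G (d²=66828394.00)

R, N, Y, M, D, G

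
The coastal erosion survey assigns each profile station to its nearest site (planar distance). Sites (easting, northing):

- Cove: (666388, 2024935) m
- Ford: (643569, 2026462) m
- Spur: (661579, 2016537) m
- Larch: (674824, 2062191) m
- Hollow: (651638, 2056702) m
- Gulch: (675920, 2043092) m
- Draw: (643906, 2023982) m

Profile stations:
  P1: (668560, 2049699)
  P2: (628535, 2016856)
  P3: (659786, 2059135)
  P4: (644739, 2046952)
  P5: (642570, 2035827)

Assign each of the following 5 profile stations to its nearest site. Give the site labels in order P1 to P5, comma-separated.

P1 → Gulch (d²=97822049.00)
P2 → Draw (d²=287047517.00)
P3 → Hollow (d²=72309393.00)
P4 → Hollow (d²=142658701.00)
P5 → Ford (d²=88701226.00)

Gulch, Draw, Hollow, Hollow, Ford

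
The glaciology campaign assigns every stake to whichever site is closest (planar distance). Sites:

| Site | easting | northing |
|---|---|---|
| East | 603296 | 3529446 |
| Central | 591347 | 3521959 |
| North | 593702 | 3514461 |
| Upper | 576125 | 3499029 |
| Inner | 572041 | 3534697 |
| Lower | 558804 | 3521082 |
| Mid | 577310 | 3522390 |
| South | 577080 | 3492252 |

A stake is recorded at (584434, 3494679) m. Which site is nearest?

South

Squared distances to each site:
East: 1564519333.000; Central: 791987969.000; North: 477223348.000; Upper: 87961981.000; Inner: 1755026773.000; Lower: 1354015309.000; Mid: 818650897.000; South: 59971645.000.
Minimum at South.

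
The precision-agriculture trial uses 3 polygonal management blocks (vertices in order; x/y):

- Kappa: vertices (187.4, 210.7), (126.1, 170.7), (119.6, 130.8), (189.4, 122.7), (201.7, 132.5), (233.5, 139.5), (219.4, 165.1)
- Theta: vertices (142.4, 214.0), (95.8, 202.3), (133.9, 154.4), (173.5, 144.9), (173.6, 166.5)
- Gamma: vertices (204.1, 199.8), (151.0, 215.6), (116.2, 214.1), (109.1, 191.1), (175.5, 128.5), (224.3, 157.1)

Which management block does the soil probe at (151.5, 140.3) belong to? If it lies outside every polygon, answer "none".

Cast a ray rightward from (151.5, 140.3). For each polygon, the edges (by vertex number in listed order) whose endpoints lie on opposite sides of y = 140.3, where each meets that height, and whether that is right or left of the point:
Kappa: 2–3 at x≈121.15 (left), 6–7 at x≈233.06 (right) → 1 crossing.
Theta: no edge straddles that height → 0 crossings.
Gamma: 4–5 at x≈162.98 (right), 5–6 at x≈195.63 (right) → 2 crossings.
Only Kappa has an odd count, so the point is inside Kappa.

Kappa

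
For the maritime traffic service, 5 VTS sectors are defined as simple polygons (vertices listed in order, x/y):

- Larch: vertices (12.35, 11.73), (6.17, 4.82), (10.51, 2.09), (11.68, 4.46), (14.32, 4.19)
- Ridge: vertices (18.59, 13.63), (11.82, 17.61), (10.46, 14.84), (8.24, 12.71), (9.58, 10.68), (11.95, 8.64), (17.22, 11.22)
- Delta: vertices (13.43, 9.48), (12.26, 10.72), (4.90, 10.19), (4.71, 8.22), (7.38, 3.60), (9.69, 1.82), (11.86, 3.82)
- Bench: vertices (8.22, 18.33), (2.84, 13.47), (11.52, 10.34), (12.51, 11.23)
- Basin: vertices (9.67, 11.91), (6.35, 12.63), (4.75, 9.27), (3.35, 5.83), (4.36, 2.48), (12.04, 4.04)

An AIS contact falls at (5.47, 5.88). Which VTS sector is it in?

Basin

Cast a ray rightward from (5.47, 5.88). For each polygon, the edges (by vertex number in listed order) whose endpoints lie on opposite sides of y = 5.88, where each meets that height, and whether that is right or left of the point:
Larch: 1–2 at x≈7.118 (right), 5–1 at x≈13.878 (right) → 2 crossings.
Ridge: no edge straddles that height → 0 crossings.
Delta: 4–5 at x≈6.062 (right), 7–1 at x≈12.431 (right) → 2 crossings.
Bench: no edge straddles that height → 0 crossings.
Basin: 3–4 at x≈3.370 (left), 6–1 at x≈11.486 (right) → 1 crossing.
Only Basin has an odd count, so the point is inside Basin.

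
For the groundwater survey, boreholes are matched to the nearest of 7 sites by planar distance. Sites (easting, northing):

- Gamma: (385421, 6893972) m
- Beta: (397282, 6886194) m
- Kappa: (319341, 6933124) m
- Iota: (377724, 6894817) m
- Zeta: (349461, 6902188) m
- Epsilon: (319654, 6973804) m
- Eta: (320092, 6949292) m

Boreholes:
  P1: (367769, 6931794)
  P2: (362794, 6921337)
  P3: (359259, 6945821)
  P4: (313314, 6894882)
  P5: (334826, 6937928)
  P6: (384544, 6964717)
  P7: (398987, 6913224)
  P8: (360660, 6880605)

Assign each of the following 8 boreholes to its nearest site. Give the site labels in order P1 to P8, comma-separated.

P1 → Zeta (d²=1211698100.00)
P2 → Zeta (d²=544453090.00)
P3 → Eta (d²=1546101730.00)
P4 → Zeta (d²=1359983245.00)
P5 → Kappa (d²=262863641.00)
P6 → Epsilon (d²=4293285669.00)
P7 → Gamma (d²=554675860.00)
P8 → Iota (d²=493161040.00)

Zeta, Zeta, Eta, Zeta, Kappa, Epsilon, Gamma, Iota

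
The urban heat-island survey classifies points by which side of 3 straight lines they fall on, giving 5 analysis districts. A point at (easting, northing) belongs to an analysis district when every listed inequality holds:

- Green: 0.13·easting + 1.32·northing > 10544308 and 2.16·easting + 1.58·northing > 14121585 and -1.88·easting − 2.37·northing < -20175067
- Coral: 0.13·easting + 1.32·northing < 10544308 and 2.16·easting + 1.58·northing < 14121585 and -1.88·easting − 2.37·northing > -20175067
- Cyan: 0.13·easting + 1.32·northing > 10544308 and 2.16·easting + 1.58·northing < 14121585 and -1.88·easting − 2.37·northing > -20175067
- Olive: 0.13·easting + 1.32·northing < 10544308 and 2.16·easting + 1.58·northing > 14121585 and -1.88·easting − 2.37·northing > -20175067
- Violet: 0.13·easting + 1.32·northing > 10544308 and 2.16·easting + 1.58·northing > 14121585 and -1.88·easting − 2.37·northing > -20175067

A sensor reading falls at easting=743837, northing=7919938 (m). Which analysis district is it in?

0.13·743837 + 1.32·7919938 = 10551016.970, which is > 10544308
2.16·743837 + 1.58·7919938 = 14120189.960, which is < 14121585
-1.88·743837 − 2.37·7919938 = -20168666.620, which is > -20175067
This sign pattern matches Cyan.

Cyan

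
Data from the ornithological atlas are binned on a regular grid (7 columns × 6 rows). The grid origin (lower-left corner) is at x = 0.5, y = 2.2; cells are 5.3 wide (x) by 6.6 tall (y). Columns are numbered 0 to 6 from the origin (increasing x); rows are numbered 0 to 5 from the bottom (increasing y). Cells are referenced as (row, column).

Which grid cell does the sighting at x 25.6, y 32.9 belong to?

Column index: ⌊(25.6 − 0.5) / 5.3⌋ = ⌊4.736⌋ = 4
Row offset from origin: ⌊(32.9 − 2.2) / 6.6⌋ = ⌊4.652⌋ = 4 → row 4

(4, 4)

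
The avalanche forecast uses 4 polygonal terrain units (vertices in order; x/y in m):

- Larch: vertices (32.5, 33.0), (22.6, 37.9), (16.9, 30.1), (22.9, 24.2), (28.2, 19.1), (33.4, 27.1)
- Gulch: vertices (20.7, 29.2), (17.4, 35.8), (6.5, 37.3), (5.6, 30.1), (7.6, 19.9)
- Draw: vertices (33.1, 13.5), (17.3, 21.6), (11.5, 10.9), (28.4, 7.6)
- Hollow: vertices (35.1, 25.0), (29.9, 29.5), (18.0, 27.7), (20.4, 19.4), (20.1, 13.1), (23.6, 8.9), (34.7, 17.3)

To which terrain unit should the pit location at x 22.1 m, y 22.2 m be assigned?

Cast a ray rightward from (22.1, 22.2). For each polygon, the edges (by vertex number in listed order) whose endpoints lie on opposite sides of y = 22.2, where each meets that height, and whether that is right or left of the point:
Larch: 4–5 at x≈24.98 (right), 5–6 at x≈30.21 (right) → 2 crossings.
Gulch: 4–5 at x≈7.15 (left), 5–1 at x≈10.84 (left) → 0 crossings.
Draw: no edge straddles that height → 0 crossings.
Hollow: 3–4 at x≈19.59 (left), 7–1 at x≈34.95 (right) → 1 crossing.
Only Hollow has an odd count, so the point is inside Hollow.

Hollow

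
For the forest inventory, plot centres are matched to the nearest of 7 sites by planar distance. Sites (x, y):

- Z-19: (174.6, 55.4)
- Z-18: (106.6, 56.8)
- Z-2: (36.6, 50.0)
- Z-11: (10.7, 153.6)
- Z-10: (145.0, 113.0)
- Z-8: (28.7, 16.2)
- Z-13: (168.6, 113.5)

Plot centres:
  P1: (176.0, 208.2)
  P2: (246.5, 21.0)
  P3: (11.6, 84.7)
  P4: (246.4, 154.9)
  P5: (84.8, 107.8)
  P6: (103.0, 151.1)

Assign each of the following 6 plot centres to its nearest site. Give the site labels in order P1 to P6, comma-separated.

P1 → Z-13 (d²=9022.85)
P2 → Z-19 (d²=6352.97)
P3 → Z-2 (d²=1829.09)
P4 → Z-13 (d²=7766.80)
P5 → Z-18 (d²=3076.24)
P6 → Z-10 (d²=3215.61)

Z-13, Z-19, Z-2, Z-13, Z-18, Z-10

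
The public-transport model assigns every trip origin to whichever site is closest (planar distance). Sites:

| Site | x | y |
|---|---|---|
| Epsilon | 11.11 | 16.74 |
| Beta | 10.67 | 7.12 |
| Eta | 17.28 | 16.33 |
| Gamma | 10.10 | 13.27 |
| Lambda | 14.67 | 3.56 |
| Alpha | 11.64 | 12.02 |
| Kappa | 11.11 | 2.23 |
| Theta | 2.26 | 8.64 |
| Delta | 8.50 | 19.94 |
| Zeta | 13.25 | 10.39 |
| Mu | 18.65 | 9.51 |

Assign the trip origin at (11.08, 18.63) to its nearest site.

Epsilon

Squared distances to each site:
Epsilon: 3.573; Beta: 132.648; Eta: 43.730; Gamma: 29.690; Lambda: 239.993; Alpha: 44.006; Kappa: 268.961; Theta: 177.592; Delta: 8.373; Zeta: 72.606; Mu: 140.479.
Minimum at Epsilon.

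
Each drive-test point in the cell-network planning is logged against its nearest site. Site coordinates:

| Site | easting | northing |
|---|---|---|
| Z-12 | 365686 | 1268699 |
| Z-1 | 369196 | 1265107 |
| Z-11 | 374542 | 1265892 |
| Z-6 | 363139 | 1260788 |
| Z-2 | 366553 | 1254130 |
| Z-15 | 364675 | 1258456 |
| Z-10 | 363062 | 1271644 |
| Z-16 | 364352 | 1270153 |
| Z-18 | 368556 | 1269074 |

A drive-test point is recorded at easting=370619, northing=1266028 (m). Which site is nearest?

Z-1

Squared distances to each site:
Z-12: 31468730.000; Z-1: 2873170.000; Z-11: 15408425.000; Z-6: 83408000.000; Z-2: 158094760.000; Z-15: 92666320.000; Z-10: 88647705.000; Z-16: 56290914.000; Z-18: 13534085.000.
Minimum at Z-1.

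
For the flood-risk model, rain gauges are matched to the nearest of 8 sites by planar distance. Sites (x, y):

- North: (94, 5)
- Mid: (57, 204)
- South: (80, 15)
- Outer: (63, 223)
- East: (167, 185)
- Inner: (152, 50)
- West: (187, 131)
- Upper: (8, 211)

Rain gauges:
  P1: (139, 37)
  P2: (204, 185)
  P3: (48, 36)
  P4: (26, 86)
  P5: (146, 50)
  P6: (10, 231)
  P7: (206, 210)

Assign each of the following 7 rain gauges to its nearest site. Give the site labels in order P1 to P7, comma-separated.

Inner, East, South, South, Inner, Upper, East

P1 → Inner (d²=338.00)
P2 → East (d²=1369.00)
P3 → South (d²=1465.00)
P4 → South (d²=7957.00)
P5 → Inner (d²=36.00)
P6 → Upper (d²=404.00)
P7 → East (d²=2146.00)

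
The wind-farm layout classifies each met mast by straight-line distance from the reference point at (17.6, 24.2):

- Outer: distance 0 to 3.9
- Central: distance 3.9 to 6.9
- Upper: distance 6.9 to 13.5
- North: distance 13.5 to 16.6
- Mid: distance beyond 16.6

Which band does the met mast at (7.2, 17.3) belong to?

Distance = √((7.2−17.6)² + (17.3−24.2)²) = √(108.160 + 47.610) = 12.481.
6.9 ≤ 12.481 < 13.5 → Upper.

Upper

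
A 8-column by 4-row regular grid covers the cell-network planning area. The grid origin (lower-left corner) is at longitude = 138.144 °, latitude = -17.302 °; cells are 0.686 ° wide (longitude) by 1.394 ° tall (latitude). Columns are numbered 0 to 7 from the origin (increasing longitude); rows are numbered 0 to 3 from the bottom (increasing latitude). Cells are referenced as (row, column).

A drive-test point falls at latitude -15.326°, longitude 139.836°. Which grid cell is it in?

Column index: ⌊(139.836 − 138.144) / 0.686⌋ = ⌊2.466⌋ = 2
Row offset from origin: ⌊(-15.326 − -17.302) / 1.394⌋ = ⌊1.418⌋ = 1 → row 1

(1, 2)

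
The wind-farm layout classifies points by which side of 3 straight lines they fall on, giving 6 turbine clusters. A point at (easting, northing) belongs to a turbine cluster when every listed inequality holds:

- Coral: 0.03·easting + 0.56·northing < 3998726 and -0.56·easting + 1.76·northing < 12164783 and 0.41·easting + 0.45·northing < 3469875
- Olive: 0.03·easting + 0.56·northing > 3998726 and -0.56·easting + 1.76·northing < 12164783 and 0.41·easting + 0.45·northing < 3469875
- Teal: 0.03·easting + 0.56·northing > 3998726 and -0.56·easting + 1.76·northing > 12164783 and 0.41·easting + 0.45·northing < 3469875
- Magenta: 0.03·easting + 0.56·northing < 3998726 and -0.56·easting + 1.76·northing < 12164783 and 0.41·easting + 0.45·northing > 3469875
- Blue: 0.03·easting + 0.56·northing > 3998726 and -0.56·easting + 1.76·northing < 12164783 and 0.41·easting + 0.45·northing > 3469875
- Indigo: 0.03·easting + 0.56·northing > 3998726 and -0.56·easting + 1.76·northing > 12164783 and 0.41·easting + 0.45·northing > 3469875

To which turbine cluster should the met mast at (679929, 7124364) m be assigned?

0.03·679929 + 0.56·7124364 = 4010041.710, which is > 3998726
-0.56·679929 + 1.76·7124364 = 12158120.400, which is < 12164783
0.41·679929 + 0.45·7124364 = 3484734.690, which is > 3469875
This sign pattern matches Blue.

Blue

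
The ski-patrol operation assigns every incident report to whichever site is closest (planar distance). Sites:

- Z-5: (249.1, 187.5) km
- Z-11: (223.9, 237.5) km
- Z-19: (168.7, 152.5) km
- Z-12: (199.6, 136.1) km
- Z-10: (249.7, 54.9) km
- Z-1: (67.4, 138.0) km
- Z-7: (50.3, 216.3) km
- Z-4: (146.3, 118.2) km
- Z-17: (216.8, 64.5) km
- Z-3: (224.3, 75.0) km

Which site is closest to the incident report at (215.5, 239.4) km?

Z-11

Squared distances to each site:
Z-5: 3822.570; Z-11: 74.170; Z-19: 9741.850; Z-12: 10923.700; Z-10: 35209.890; Z-1: 32215.570; Z-7: 27824.650; Z-4: 19478.080; Z-17: 30591.700; Z-3: 27104.800.
Minimum at Z-11.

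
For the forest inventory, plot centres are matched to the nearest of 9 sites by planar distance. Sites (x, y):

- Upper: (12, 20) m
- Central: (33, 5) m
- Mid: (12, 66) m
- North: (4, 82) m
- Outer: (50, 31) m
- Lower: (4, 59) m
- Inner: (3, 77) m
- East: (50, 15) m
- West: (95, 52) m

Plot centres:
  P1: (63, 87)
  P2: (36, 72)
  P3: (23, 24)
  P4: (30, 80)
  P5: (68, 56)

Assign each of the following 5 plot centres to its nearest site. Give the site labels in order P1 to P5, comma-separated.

P1 → West (d²=2249.00)
P2 → Mid (d²=612.00)
P3 → Upper (d²=137.00)
P4 → Mid (d²=520.00)
P5 → West (d²=745.00)

West, Mid, Upper, Mid, West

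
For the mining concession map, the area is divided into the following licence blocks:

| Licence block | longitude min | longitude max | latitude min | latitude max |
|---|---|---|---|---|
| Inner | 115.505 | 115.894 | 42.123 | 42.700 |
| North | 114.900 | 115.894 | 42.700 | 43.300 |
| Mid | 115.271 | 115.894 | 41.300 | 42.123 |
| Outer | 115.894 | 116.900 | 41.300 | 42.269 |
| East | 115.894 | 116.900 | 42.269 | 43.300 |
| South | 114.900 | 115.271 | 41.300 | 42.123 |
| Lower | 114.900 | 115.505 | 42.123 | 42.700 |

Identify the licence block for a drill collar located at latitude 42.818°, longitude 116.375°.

The point has longitude = 116.375 and latitude = 42.818.
Only East satisfies 115.894 ≤ longitude ≤ 116.900 and 42.269 ≤ latitude ≤ 43.300.

East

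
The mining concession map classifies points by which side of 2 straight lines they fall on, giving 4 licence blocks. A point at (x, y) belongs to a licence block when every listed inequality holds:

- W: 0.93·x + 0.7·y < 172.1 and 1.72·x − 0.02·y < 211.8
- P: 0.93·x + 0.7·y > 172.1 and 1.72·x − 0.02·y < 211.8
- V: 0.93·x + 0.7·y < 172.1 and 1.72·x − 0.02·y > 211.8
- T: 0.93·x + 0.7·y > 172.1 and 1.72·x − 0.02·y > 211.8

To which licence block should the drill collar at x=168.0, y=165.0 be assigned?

0.93·168.0 + 0.7·165.0 = 271.740, which is > 172.1
1.72·168.0 − 0.02·165.0 = 285.660, which is > 211.8
This sign pattern matches T.

T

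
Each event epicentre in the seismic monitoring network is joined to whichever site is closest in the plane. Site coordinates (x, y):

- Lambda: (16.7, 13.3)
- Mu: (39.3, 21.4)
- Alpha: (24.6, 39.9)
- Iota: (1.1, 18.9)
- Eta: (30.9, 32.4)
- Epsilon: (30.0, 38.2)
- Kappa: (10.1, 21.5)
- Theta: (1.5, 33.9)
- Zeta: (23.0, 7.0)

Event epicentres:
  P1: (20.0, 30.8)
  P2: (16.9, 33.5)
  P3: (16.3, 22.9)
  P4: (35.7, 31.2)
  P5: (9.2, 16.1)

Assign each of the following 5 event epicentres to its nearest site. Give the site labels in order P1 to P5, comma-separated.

Alpha, Alpha, Kappa, Eta, Kappa

P1 → Alpha (d²=103.97)
P2 → Alpha (d²=100.25)
P3 → Kappa (d²=40.40)
P4 → Eta (d²=24.48)
P5 → Kappa (d²=29.97)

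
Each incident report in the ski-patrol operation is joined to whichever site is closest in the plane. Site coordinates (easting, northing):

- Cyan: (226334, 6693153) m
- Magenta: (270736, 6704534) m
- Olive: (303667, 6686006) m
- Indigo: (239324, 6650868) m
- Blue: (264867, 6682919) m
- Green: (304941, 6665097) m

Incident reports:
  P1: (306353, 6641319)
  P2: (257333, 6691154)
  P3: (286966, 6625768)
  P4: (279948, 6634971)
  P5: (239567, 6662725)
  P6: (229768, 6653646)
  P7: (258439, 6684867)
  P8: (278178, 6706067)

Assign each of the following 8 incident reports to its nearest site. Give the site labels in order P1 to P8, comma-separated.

Green, Blue, Green, Green, Indigo, Indigo, Blue, Magenta

P1 → Green (d²=567387028.00)
P2 → Blue (d²=124576381.00)
P3 → Green (d²=1869870866.00)
P4 → Green (d²=1532225925.00)
P5 → Indigo (d²=140647498.00)
P6 → Indigo (d²=99034420.00)
P7 → Blue (d²=45113888.00)
P8 → Magenta (d²=57733453.00)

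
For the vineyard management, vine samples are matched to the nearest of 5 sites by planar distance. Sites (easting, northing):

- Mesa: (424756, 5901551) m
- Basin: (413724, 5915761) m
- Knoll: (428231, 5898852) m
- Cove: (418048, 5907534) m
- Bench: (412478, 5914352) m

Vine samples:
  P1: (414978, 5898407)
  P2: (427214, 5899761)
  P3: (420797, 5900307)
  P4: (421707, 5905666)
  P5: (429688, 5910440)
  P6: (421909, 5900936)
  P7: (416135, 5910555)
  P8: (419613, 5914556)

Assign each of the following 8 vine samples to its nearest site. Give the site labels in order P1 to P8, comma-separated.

Cove, Knoll, Mesa, Cove, Mesa, Mesa, Cove, Basin

P1 → Cove (d²=92727029.00)
P2 → Knoll (d²=1860570.00)
P3 → Mesa (d²=17221217.00)
P4 → Cove (d²=16877705.00)
P5 → Mesa (d²=103338945.00)
P6 → Mesa (d²=8483634.00)
P7 → Cove (d²=12786010.00)
P8 → Basin (d²=36132346.00)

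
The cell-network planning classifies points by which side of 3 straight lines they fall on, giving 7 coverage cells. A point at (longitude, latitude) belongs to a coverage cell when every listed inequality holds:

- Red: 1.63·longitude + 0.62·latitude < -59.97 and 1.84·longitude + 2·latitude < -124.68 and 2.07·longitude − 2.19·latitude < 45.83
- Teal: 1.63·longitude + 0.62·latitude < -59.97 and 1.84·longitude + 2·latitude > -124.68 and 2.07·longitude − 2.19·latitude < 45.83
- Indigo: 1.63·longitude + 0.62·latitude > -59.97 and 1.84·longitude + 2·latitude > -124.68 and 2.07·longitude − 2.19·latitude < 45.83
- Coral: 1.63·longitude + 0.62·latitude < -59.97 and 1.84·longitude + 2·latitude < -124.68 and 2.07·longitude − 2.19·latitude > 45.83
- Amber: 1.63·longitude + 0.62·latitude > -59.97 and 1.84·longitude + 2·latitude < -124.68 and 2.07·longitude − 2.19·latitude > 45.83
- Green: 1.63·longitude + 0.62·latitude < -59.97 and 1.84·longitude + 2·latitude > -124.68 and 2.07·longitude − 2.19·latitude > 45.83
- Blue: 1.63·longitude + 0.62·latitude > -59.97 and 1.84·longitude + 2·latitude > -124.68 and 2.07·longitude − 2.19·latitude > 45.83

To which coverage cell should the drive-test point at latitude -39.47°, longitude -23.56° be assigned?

1.63·-23.56 + 0.62·-39.47 = -62.874, which is < -59.97
1.84·-23.56 + 2·-39.47 = -122.290, which is > -124.68
2.07·-23.56 − 2.19·-39.47 = 37.670, which is < 45.83
This sign pattern matches Teal.

Teal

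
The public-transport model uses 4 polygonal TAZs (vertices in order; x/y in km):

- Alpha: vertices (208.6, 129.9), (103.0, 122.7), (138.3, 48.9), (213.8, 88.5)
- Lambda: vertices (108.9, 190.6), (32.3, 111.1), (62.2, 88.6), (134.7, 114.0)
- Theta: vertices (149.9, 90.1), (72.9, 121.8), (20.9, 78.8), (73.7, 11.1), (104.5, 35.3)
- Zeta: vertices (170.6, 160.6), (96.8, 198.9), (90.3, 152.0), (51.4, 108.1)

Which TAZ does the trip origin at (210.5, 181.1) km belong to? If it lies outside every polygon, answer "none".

Cast a ray rightward from (210.5, 181.1). For each polygon, the edges (by vertex number in listed order) whose endpoints lie on opposite sides of y = 181.1, where each meets that height, and whether that is right or left of the point:
Alpha: no edge straddles that height → 0 crossings.
Lambda: 1–2 at x≈99.75 (left), 4–1 at x≈112.10 (left) → 0 crossings.
Theta: no edge straddles that height → 0 crossings.
Zeta: 1–2 at x≈131.10 (left), 2–3 at x≈94.33 (left) → 0 crossings.
All counts are even, so the point lies outside every listed polygon.

none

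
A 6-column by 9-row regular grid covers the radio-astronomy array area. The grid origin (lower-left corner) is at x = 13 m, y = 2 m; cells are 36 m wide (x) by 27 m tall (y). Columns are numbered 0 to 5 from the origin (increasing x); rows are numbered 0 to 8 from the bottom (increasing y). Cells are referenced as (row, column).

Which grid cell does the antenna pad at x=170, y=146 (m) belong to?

(5, 4)

Column index: ⌊(170 − 13) / 36⌋ = ⌊4.361⌋ = 4
Row offset from origin: ⌊(146 − 2) / 27⌋ = ⌊5.333⌋ = 5 → row 5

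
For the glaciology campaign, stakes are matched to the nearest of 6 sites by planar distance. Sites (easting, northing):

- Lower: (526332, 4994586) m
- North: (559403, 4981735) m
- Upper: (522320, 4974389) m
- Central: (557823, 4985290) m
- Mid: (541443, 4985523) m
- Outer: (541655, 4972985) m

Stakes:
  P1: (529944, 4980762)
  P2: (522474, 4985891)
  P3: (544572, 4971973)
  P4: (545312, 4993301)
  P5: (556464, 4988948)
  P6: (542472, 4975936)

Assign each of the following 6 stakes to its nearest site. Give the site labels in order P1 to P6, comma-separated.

P1 → Upper (d²=98740505.00)
P2 → Lower (d²=90487189.00)
P3 → Outer (d²=9533033.00)
P4 → Mid (d²=75466445.00)
P5 → Central (d²=15227845.00)
P6 → Outer (d²=9375890.00)

Upper, Lower, Outer, Mid, Central, Outer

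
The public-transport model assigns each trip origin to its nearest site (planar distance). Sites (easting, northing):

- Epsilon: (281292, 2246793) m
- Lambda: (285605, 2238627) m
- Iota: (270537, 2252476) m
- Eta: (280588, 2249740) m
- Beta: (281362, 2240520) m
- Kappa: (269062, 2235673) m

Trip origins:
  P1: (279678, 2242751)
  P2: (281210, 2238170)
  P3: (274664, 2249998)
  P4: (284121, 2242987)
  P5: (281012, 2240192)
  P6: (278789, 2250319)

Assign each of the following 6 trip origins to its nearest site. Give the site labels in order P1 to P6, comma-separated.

Beta, Beta, Iota, Beta, Beta, Eta

P1 → Beta (d²=7813217.00)
P2 → Beta (d²=5545604.00)
P3 → Iota (d²=23172613.00)
P4 → Beta (d²=13698170.00)
P5 → Beta (d²=230084.00)
P6 → Eta (d²=3571642.00)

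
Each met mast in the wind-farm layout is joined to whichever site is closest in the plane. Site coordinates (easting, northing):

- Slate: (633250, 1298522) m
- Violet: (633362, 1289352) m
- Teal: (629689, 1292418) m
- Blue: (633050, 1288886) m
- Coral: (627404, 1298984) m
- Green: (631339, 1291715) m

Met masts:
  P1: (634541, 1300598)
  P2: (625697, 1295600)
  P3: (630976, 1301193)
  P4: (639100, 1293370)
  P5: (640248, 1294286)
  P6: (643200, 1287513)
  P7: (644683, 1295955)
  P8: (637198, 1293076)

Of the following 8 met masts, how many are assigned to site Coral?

1

P1 → Slate
P2 → Coral
P3 → Slate
P4 → Violet
P5 → Slate
P6 → Violet
P7 → Slate
P8 → Violet
1 of the 8 goes to Coral.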